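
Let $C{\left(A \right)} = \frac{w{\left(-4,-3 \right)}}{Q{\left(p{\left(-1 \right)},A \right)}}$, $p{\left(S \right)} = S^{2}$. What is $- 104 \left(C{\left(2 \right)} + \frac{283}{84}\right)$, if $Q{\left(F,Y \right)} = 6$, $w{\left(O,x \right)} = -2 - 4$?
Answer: $- \frac{5174}{21} \approx -246.38$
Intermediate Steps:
$w{\left(O,x \right)} = -6$ ($w{\left(O,x \right)} = -2 - 4 = -6$)
$C{\left(A \right)} = -1$ ($C{\left(A \right)} = - \frac{6}{6} = \left(-6\right) \frac{1}{6} = -1$)
$- 104 \left(C{\left(2 \right)} + \frac{283}{84}\right) = - 104 \left(-1 + \frac{283}{84}\right) = \left(-104\right) \frac{199}{84} = - \frac{5174}{21}$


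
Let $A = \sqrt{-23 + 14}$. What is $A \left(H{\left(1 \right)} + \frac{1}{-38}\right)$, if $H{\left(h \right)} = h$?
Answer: $\frac{111 i}{38} \approx 2.9211 i$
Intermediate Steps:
$A = 3 i$ ($A = \sqrt{-9} = 3 i \approx 3.0 i$)
$A \left(H{\left(1 \right)} + \frac{1}{-38}\right) = 3 i \left(1 + \frac{1}{-38}\right) = 3 i \left(1 - \frac{1}{38}\right) = 3 i \frac{37}{38} = \frac{111 i}{38}$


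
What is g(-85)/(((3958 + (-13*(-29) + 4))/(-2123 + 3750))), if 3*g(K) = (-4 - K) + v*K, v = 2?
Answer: -144803/13017 ≈ -11.124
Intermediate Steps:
g(K) = -4/3 + K/3 (g(K) = ((-4 - K) + 2*K)/3 = (-4 + K)/3 = -4/3 + K/3)
g(-85)/(((3958 + (-13*(-29) + 4))/(-2123 + 3750))) = (-4/3 + (1/3)*(-85))/(((3958 + (-13*(-29) + 4))/(-2123 + 3750))) = (-4/3 - 85/3)/(((3958 + (377 + 4))/1627)) = -89*1627/(3958 + 381)/3 = -89/(3*(4339*(1/1627))) = -89/(3*4339/1627) = -89/3*1627/4339 = -144803/13017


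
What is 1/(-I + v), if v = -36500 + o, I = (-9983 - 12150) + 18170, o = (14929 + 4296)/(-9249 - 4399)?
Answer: -13648/444084201 ≈ -3.0733e-5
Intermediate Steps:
o = -19225/13648 (o = 19225/(-13648) = 19225*(-1/13648) = -19225/13648 ≈ -1.4086)
I = -3963 (I = -22133 + 18170 = -3963)
v = -498171225/13648 (v = -36500 - 19225/13648 = -498171225/13648 ≈ -36501.)
1/(-I + v) = 1/(-1*(-3963) - 498171225/13648) = 1/(3963 - 498171225/13648) = 1/(-444084201/13648) = -13648/444084201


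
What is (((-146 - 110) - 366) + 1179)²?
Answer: 310249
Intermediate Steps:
(((-146 - 110) - 366) + 1179)² = ((-256 - 366) + 1179)² = (-622 + 1179)² = 557² = 310249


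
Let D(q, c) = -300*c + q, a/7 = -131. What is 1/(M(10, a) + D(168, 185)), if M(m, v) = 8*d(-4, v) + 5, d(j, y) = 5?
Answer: -1/55287 ≈ -1.8087e-5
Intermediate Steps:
a = -917 (a = 7*(-131) = -917)
D(q, c) = q - 300*c
M(m, v) = 45 (M(m, v) = 8*5 + 5 = 40 + 5 = 45)
1/(M(10, a) + D(168, 185)) = 1/(45 + (168 - 300*185)) = 1/(45 + (168 - 55500)) = 1/(45 - 55332) = 1/(-55287) = -1/55287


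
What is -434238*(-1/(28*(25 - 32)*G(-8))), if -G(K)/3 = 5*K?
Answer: -1477/80 ≈ -18.462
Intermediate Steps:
G(K) = -15*K
-434238*(-1/(28*(25 - 32)*G(-8))) = -434238*(-1/(3360*(25 - 32))) = -434238/((120*(-28))*(-7)) = -434238/((-3360*(-7))) = -434238/23520 = -434238*1/23520 = -1477/80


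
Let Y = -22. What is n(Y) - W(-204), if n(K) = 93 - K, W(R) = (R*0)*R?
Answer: 115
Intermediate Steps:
W(R) = 0 (W(R) = 0*R = 0)
n(Y) - W(-204) = (93 - 1*(-22)) - 1*0 = (93 + 22) + 0 = 115 + 0 = 115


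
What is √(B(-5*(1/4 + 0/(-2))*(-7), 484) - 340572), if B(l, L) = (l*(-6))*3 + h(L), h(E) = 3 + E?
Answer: 19*I*√3770/2 ≈ 583.3*I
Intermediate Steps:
B(l, L) = 3 + L - 18*l (B(l, L) = (l*(-6))*3 + (3 + L) = -6*l*3 + (3 + L) = -18*l + (3 + L) = 3 + L - 18*l)
√(B(-5*(1/4 + 0/(-2))*(-7), 484) - 340572) = √((3 + 484 - 18*(-5*(1/4 + 0/(-2)))*(-7)) - 340572) = √((3 + 484 - 18*(-5*(1*(¼) + 0*(-½)))*(-7)) - 340572) = √((3 + 484 - 18*(-5*(¼ + 0))*(-7)) - 340572) = √((3 + 484 - 18*(-5*¼)*(-7)) - 340572) = √((3 + 484 - (-45)*(-7)/2) - 340572) = √((3 + 484 - 18*35/4) - 340572) = √((3 + 484 - 315/2) - 340572) = √(659/2 - 340572) = √(-680485/2) = 19*I*√3770/2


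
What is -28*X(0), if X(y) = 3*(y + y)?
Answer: 0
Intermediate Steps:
X(y) = 6*y (X(y) = 3*(2*y) = 6*y)
-28*X(0) = -168*0 = -28*0 = 0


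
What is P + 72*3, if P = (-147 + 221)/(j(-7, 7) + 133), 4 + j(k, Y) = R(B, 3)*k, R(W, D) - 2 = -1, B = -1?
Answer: 13213/61 ≈ 216.61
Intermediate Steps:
R(W, D) = 1 (R(W, D) = 2 - 1 = 1)
j(k, Y) = -4 + k (j(k, Y) = -4 + 1*k = -4 + k)
P = 37/61 (P = (-147 + 221)/((-4 - 7) + 133) = 74/(-11 + 133) = 74/122 = 74*(1/122) = 37/61 ≈ 0.60656)
P + 72*3 = 37/61 + 72*3 = 37/61 + 216 = 13213/61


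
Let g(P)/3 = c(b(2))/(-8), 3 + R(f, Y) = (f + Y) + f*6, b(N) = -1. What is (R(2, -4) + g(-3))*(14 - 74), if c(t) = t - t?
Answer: -420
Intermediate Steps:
c(t) = 0
R(f, Y) = -3 + Y + 7*f (R(f, Y) = -3 + ((f + Y) + f*6) = -3 + ((Y + f) + 6*f) = -3 + (Y + 7*f) = -3 + Y + 7*f)
g(P) = 0 (g(P) = 3*(0/(-8)) = 3*(0*(-1/8)) = 3*0 = 0)
(R(2, -4) + g(-3))*(14 - 74) = ((-3 - 4 + 7*2) + 0)*(14 - 74) = ((-3 - 4 + 14) + 0)*(-60) = (7 + 0)*(-60) = 7*(-60) = -420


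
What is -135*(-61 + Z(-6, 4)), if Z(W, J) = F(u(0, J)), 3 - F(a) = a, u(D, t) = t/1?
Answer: 8370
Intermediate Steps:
u(D, t) = t (u(D, t) = t*1 = t)
F(a) = 3 - a
Z(W, J) = 3 - J
-135*(-61 + Z(-6, 4)) = -135*(-61 + (3 - 1*4)) = -135*(-61 + (3 - 4)) = -135*(-61 - 1) = -135*(-62) = 8370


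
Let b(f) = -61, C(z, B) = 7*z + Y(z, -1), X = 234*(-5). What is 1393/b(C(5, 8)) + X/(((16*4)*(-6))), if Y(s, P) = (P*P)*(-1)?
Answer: -77257/3904 ≈ -19.789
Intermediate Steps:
X = -1170
Y(s, P) = -P**2 (Y(s, P) = P**2*(-1) = -P**2)
C(z, B) = -1 + 7*z (C(z, B) = 7*z - 1*(-1)**2 = 7*z - 1*1 = 7*z - 1 = -1 + 7*z)
1393/b(C(5, 8)) + X/(((16*4)*(-6))) = 1393/(-61) - 1170/((16*4)*(-6)) = 1393*(-1/61) - 1170/(64*(-6)) = -1393/61 - 1170/(-384) = -1393/61 - 1170*(-1/384) = -1393/61 + 195/64 = -77257/3904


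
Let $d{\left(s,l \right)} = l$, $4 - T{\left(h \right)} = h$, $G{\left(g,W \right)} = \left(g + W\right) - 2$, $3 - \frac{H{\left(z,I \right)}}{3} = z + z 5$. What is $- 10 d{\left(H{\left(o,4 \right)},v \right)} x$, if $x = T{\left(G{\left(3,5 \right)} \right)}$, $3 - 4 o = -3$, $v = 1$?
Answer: $20$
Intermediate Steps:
$o = \frac{3}{2}$ ($o = \frac{3}{4} - - \frac{3}{4} = \frac{3}{4} + \frac{3}{4} = \frac{3}{2} \approx 1.5$)
$H{\left(z,I \right)} = 9 - 18 z$ ($H{\left(z,I \right)} = 9 - 3 \left(z + z 5\right) = 9 - 3 \left(z + 5 z\right) = 9 - 3 \cdot 6 z = 9 - 18 z$)
$G{\left(g,W \right)} = -2 + W + g$ ($G{\left(g,W \right)} = \left(W + g\right) - 2 = -2 + W + g$)
$T{\left(h \right)} = 4 - h$
$x = -2$ ($x = 4 - \left(-2 + 5 + 3\right) = 4 - 6 = -2$)
$- 10 d{\left(H{\left(o,4 \right)},v \right)} x = \left(-10\right) 1 \left(-2\right) = \left(-10\right) \left(-2\right) = 20$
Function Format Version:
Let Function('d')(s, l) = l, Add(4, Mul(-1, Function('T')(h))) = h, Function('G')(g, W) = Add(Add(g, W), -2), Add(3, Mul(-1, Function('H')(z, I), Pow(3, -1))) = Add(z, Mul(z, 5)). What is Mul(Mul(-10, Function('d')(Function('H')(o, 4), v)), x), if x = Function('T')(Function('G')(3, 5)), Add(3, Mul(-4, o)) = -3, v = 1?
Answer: 20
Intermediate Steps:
o = Rational(3, 2) (o = Add(Rational(3, 4), Mul(Rational(-1, 4), -3)) = Add(Rational(3, 4), Rational(3, 4)) = Rational(3, 2) ≈ 1.5000)
Function('H')(z, I) = Add(9, Mul(-18, z)) (Function('H')(z, I) = Add(9, Mul(-3, Add(z, Mul(z, 5)))) = Add(9, Mul(-3, Add(z, Mul(5, z)))) = Add(9, Mul(-3, Mul(6, z))) = Add(9, Mul(-18, z)))
Function('G')(g, W) = Add(-2, W, g) (Function('G')(g, W) = Add(Add(W, g), -2) = Add(-2, W, g))
Function('T')(h) = Add(4, Mul(-1, h))
x = -2 (x = Add(4, Mul(-1, Add(-2, 5, 3))) = Add(4, Mul(-1, 6)) = Add(4, -6) = -2)
Mul(Mul(-10, Function('d')(Function('H')(o, 4), v)), x) = Mul(Mul(-10, 1), -2) = Mul(-10, -2) = 20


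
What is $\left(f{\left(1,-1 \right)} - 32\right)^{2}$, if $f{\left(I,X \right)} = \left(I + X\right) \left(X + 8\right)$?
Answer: $1024$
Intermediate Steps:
$f{\left(I,X \right)} = \left(8 + X\right) \left(I + X\right)$ ($f{\left(I,X \right)} = \left(I + X\right) \left(8 + X\right) = \left(8 + X\right) \left(I + X\right)$)
$\left(f{\left(1,-1 \right)} - 32\right)^{2} = \left(\left(\left(-1\right)^{2} + 8 \cdot 1 + 8 \left(-1\right) + 1 \left(-1\right)\right) - 32\right)^{2} = \left(\left(1 + 8 - 8 - 1\right) - 32\right)^{2} = \left(0 - 32\right)^{2} = \left(-32\right)^{2} = 1024$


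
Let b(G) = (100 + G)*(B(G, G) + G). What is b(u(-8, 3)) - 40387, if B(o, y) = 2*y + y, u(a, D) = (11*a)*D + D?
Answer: 127697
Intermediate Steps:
u(a, D) = D + 11*D*a (u(a, D) = 11*D*a + D = D + 11*D*a)
B(o, y) = 3*y
b(G) = 4*G*(100 + G) (b(G) = (100 + G)*(3*G + G) = (100 + G)*(4*G) = 4*G*(100 + G))
b(u(-8, 3)) - 40387 = 4*(3*(1 + 11*(-8)))*(100 + 3*(1 + 11*(-8))) - 40387 = 4*(3*(1 - 88))*(100 + 3*(1 - 88)) - 40387 = 4*(3*(-87))*(100 + 3*(-87)) - 40387 = 4*(-261)*(100 - 261) - 40387 = 4*(-261)*(-161) - 40387 = 168084 - 40387 = 127697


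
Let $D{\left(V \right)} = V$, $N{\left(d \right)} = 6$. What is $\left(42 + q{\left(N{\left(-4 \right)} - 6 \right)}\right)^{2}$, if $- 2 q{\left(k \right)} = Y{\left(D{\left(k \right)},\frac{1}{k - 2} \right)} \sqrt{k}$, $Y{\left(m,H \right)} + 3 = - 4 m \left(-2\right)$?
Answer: $1764$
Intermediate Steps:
$Y{\left(m,H \right)} = -3 + 8 m$ ($Y{\left(m,H \right)} = -3 + - 4 m \left(-2\right) = -3 + 8 m$)
$q{\left(k \right)} = - \frac{\sqrt{k} \left(-3 + 8 k\right)}{2}$ ($q{\left(k \right)} = - \frac{\left(-3 + 8 k\right) \sqrt{k}}{2} = - \frac{\sqrt{k} \left(-3 + 8 k\right)}{2}$)
$\left(42 + q{\left(N{\left(-4 \right)} - 6 \right)}\right)^{2} = \left(42 + \frac{\sqrt{6 - 6} \left(3 - 8 \left(6 - 6\right)\right)}{2}\right)^{2} = \left(42 + \frac{\sqrt{0} \left(3 - 0\right)}{2}\right)^{2} = \left(42 + \frac{1}{2} \cdot 0 \left(3 + 0\right)\right)^{2} = \left(42 + \frac{1}{2} \cdot 0 \cdot 3\right)^{2} = \left(42 + 0\right)^{2} = 42^{2} = 1764$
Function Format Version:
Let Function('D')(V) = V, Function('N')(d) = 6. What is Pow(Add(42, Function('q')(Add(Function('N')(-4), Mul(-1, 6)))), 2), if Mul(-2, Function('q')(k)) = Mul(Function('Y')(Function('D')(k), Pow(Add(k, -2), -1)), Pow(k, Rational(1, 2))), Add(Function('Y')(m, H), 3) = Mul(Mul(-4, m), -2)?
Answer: 1764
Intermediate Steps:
Function('Y')(m, H) = Add(-3, Mul(8, m)) (Function('Y')(m, H) = Add(-3, Mul(Mul(-4, m), -2)) = Add(-3, Mul(8, m)))
Function('q')(k) = Mul(Rational(-1, 2), Pow(k, Rational(1, 2)), Add(-3, Mul(8, k))) (Function('q')(k) = Mul(Rational(-1, 2), Mul(Add(-3, Mul(8, k)), Pow(k, Rational(1, 2)))) = Mul(Rational(-1, 2), Mul(Pow(k, Rational(1, 2)), Add(-3, Mul(8, k)))) = Mul(Rational(-1, 2), Pow(k, Rational(1, 2)), Add(-3, Mul(8, k))))
Pow(Add(42, Function('q')(Add(Function('N')(-4), Mul(-1, 6)))), 2) = Pow(Add(42, Mul(Rational(1, 2), Pow(Add(6, Mul(-1, 6)), Rational(1, 2)), Add(3, Mul(-8, Add(6, Mul(-1, 6)))))), 2) = Pow(Add(42, Mul(Rational(1, 2), Pow(Add(6, -6), Rational(1, 2)), Add(3, Mul(-8, Add(6, -6))))), 2) = Pow(Add(42, Mul(Rational(1, 2), Pow(0, Rational(1, 2)), Add(3, Mul(-8, 0)))), 2) = Pow(Add(42, Mul(Rational(1, 2), 0, Add(3, 0))), 2) = Pow(Add(42, Mul(Rational(1, 2), 0, 3)), 2) = Pow(Add(42, 0), 2) = Pow(42, 2) = 1764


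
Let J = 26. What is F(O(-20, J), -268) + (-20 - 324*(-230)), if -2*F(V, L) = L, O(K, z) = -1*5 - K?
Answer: 74634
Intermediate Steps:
O(K, z) = -5 - K
F(V, L) = -L/2
F(O(-20, J), -268) + (-20 - 324*(-230)) = -1/2*(-268) + (-20 - 324*(-230)) = 134 + (-20 + 74520) = 134 + 74500 = 74634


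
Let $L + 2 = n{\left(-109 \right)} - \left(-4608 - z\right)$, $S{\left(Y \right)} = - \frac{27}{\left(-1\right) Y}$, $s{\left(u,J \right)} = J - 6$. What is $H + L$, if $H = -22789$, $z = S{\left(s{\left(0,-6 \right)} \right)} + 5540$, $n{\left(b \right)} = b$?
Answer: $- \frac{51017}{4} \approx -12754.0$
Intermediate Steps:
$s{\left(u,J \right)} = -6 + J$
$S{\left(Y \right)} = \frac{27}{Y}$ ($S{\left(Y \right)} = - 27 \left(- \frac{1}{Y}\right) = \frac{27}{Y}$)
$z = \frac{22151}{4}$ ($z = \frac{27}{-6 - 6} + 5540 = \frac{27}{-12} + 5540 = 27 \left(- \frac{1}{12}\right) + 5540 = - \frac{9}{4} + 5540 = \frac{22151}{4} \approx 5537.8$)
$L = \frac{40139}{4}$ ($L = -2 - \left(-4499 - \frac{22151}{4}\right) = -2 - - \frac{40147}{4} = -2 + \left(-109 + \frac{40583}{4}\right) = -2 + \frac{40147}{4} = \frac{40139}{4} \approx 10035.0$)
$H + L = -22789 + \frac{40139}{4} = - \frac{51017}{4}$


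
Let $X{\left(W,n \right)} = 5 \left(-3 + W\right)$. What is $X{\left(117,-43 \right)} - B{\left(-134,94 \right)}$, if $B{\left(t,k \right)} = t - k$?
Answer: $798$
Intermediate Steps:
$X{\left(W,n \right)} = -15 + 5 W$
$X{\left(117,-43 \right)} - B{\left(-134,94 \right)} = \left(-15 + 5 \cdot 117\right) - \left(-134 - 94\right) = \left(-15 + 585\right) - \left(-134 - 94\right) = 570 - -228 = 570 + 228 = 798$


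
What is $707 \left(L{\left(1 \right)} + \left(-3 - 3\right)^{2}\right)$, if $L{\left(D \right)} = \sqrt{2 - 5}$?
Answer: $25452 + 707 i \sqrt{3} \approx 25452.0 + 1224.6 i$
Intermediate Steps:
$L{\left(D \right)} = i \sqrt{3}$ ($L{\left(D \right)} = \sqrt{-3} = i \sqrt{3}$)
$707 \left(L{\left(1 \right)} + \left(-3 - 3\right)^{2}\right) = 707 \left(i \sqrt{3} + \left(-3 - 3\right)^{2}\right) = 707 \left(i \sqrt{3} + \left(-6\right)^{2}\right) = 707 \left(i \sqrt{3} + 36\right) = 707 \left(36 + i \sqrt{3}\right) = 25452 + 707 i \sqrt{3}$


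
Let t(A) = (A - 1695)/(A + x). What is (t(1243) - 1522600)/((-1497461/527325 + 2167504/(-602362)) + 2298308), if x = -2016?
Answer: -186926590602083672100/282158045536772047207 ≈ -0.66249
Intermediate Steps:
t(A) = (-1695 + A)/(-2016 + A) (t(A) = (A - 1695)/(A - 2016) = (-1695 + A)/(-2016 + A))
(t(1243) - 1522600)/((-1497461/527325 + 2167504/(-602362)) + 2298308) = ((-1695 + 1243)/(-2016 + 1243) - 1522600)/((-1497461/527325 + 2167504/(-602362)) + 2298308) = (-452/(-773) - 1522600)/((-1497461*1/527325 + 2167504*(-1/602362)) + 2298308) = (-1/773*(-452) - 1522600)/((-1497461/527325 - 1083752/301181) + 2298308) = (452/773 - 1522600)/(-1022496324841/158820270825 + 2298308) = -1176969348/(773*365016876502939259/158820270825) = -1176969348/773*158820270825/365016876502939259 = -186926590602083672100/282158045536772047207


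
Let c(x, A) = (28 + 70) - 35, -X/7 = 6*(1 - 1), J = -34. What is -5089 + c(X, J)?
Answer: -5026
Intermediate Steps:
X = 0 (X = -42*(1 - 1) = -42*0 = -7*0 = 0)
c(x, A) = 63 (c(x, A) = 98 - 35 = 63)
-5089 + c(X, J) = -5089 + 63 = -5026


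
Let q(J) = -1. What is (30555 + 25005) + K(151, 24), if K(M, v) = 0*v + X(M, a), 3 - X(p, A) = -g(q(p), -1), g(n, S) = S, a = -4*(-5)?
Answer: 55562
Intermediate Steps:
a = 20
X(p, A) = 2 (X(p, A) = 3 - (-1)*(-1) = 3 - 1*1 = 3 - 1 = 2)
K(M, v) = 2 (K(M, v) = 0*v + 2 = 0 + 2 = 2)
(30555 + 25005) + K(151, 24) = (30555 + 25005) + 2 = 55560 + 2 = 55562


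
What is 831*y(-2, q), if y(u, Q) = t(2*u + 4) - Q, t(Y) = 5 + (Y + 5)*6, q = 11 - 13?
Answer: 30747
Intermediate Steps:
q = -2
t(Y) = 35 + 6*Y (t(Y) = 5 + (5 + Y)*6 = 5 + (30 + 6*Y) = 35 + 6*Y)
y(u, Q) = 59 - Q + 12*u (y(u, Q) = (35 + 6*(2*u + 4)) - Q = (35 + 6*(4 + 2*u)) - Q = (35 + (24 + 12*u)) - Q = (59 + 12*u) - Q = 59 - Q + 12*u)
831*y(-2, q) = 831*(59 - 1*(-2) + 12*(-2)) = 831*(59 + 2 - 24) = 831*37 = 30747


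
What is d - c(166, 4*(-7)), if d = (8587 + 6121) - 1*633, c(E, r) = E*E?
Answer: -13481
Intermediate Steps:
c(E, r) = E²
d = 14075 (d = 14708 - 633 = 14075)
d - c(166, 4*(-7)) = 14075 - 1*166² = 14075 - 1*27556 = 14075 - 27556 = -13481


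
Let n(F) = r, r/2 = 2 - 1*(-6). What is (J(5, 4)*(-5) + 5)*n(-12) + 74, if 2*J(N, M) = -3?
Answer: 274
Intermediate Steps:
J(N, M) = -3/2 (J(N, M) = (½)*(-3) = -3/2)
r = 16 (r = 2*(2 - 1*(-6)) = 2*(2 + 6) = 2*8 = 16)
n(F) = 16
(J(5, 4)*(-5) + 5)*n(-12) + 74 = (-3/2*(-5) + 5)*16 + 74 = (15/2 + 5)*16 + 74 = (25/2)*16 + 74 = 200 + 74 = 274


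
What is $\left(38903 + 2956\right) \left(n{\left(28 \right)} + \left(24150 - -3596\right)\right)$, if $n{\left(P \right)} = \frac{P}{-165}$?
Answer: $\frac{63877699086}{55} \approx 1.1614 \cdot 10^{9}$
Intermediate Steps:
$n{\left(P \right)} = - \frac{P}{165}$ ($n{\left(P \right)} = P \left(- \frac{1}{165}\right) = - \frac{P}{165}$)
$\left(38903 + 2956\right) \left(n{\left(28 \right)} + \left(24150 - -3596\right)\right) = \left(38903 + 2956\right) \left(\left(- \frac{1}{165}\right) 28 + \left(24150 - -3596\right)\right) = 41859 \left(- \frac{28}{165} + \left(24150 + 3596\right)\right) = 41859 \left(- \frac{28}{165} + 27746\right) = 41859 \cdot \frac{4578062}{165} = \frac{63877699086}{55}$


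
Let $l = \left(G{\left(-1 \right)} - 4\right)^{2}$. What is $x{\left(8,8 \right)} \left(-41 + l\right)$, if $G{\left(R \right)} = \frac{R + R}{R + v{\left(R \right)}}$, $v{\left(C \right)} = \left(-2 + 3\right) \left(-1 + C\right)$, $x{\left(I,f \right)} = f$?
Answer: $- \frac{2152}{9} \approx -239.11$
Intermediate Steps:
$v{\left(C \right)} = -1 + C$ ($v{\left(C \right)} = 1 \left(-1 + C\right) = -1 + C$)
$G{\left(R \right)} = \frac{2 R}{-1 + 2 R}$ ($G{\left(R \right)} = \frac{R + R}{R + \left(-1 + R\right)} = \frac{2 R}{-1 + 2 R}$)
$l = \frac{100}{9}$ ($l = \left(2 \left(-1\right) \frac{1}{-1 + 2 \left(-1\right)} - 4\right)^{2} = \left(2 \left(-1\right) \frac{1}{-1 - 2} - 4\right)^{2} = \left(2 \left(-1\right) \frac{1}{-3} - 4\right)^{2} = \left(2 \left(-1\right) \left(- \frac{1}{3}\right) - 4\right)^{2} = \left(\frac{2}{3} - 4\right)^{2} = \left(- \frac{10}{3}\right)^{2} = \frac{100}{9} \approx 11.111$)
$x{\left(8,8 \right)} \left(-41 + l\right) = 8 \left(-41 + \frac{100}{9}\right) = 8 \left(- \frac{269}{9}\right) = - \frac{2152}{9}$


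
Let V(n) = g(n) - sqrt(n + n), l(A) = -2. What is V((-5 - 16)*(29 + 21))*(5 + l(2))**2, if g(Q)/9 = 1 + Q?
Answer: -84969 - 90*I*sqrt(21) ≈ -84969.0 - 412.43*I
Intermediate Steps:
g(Q) = 9 + 9*Q (g(Q) = 9*(1 + Q) = 9 + 9*Q)
V(n) = 9 + 9*n - sqrt(2)*sqrt(n) (V(n) = (9 + 9*n) - sqrt(n + n) = (9 + 9*n) - sqrt(2*n) = (9 + 9*n) - sqrt(2)*sqrt(n) = 9 + 9*n - sqrt(2)*sqrt(n))
V((-5 - 16)*(29 + 21))*(5 + l(2))**2 = (9 + 9*((-5 - 16)*(29 + 21)) - sqrt(2)*sqrt((-5 - 16)*(29 + 21)))*(5 - 2)**2 = (9 + 9*(-21*50) - sqrt(2)*sqrt(-21*50))*3**2 = (9 + 9*(-1050) - sqrt(2)*sqrt(-1050))*9 = (9 - 9450 - sqrt(2)*5*I*sqrt(42))*9 = (9 - 9450 - 10*I*sqrt(21))*9 = (-9441 - 10*I*sqrt(21))*9 = -84969 - 90*I*sqrt(21)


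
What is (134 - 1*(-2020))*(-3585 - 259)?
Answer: -8279976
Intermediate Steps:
(134 - 1*(-2020))*(-3585 - 259) = (134 + 2020)*(-3844) = 2154*(-3844) = -8279976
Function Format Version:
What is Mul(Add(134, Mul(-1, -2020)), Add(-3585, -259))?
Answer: -8279976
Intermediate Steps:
Mul(Add(134, Mul(-1, -2020)), Add(-3585, -259)) = Mul(Add(134, 2020), -3844) = Mul(2154, -3844) = -8279976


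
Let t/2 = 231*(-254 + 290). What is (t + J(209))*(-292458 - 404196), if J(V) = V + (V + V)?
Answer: -12023551386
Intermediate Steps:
J(V) = 3*V (J(V) = V + 2*V = 3*V)
t = 16632 (t = 2*(231*(-254 + 290)) = 2*(231*36) = 2*8316 = 16632)
(t + J(209))*(-292458 - 404196) = (16632 + 3*209)*(-292458 - 404196) = (16632 + 627)*(-696654) = 17259*(-696654) = -12023551386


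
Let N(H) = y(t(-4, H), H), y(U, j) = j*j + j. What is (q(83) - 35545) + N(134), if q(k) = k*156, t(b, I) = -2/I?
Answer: -4507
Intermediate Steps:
y(U, j) = j + j**2 (y(U, j) = j**2 + j = j + j**2)
N(H) = H*(1 + H)
q(k) = 156*k
(q(83) - 35545) + N(134) = (156*83 - 35545) + 134*(1 + 134) = (12948 - 35545) + 134*135 = -22597 + 18090 = -4507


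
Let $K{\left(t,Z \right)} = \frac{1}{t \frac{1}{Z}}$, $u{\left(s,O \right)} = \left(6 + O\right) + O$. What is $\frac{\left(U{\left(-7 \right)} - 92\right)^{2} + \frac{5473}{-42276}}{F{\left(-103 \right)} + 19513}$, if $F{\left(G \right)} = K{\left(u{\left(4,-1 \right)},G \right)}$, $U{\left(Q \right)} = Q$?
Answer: $\frac{31872431}{63372537} \approx 0.50294$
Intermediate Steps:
$u{\left(s,O \right)} = 6 + 2 O$
$K{\left(t,Z \right)} = \frac{Z}{t}$
$F{\left(G \right)} = \frac{G}{4}$ ($F{\left(G \right)} = \frac{G}{6 + 2 \left(-1\right)} = \frac{G}{6 - 2} = \frac{G}{4}$)
$\frac{\left(U{\left(-7 \right)} - 92\right)^{2} + \frac{5473}{-42276}}{F{\left(-103 \right)} + 19513} = \frac{\left(-7 - 92\right)^{2} + \frac{5473}{-42276}}{\frac{1}{4} \left(-103\right) + 19513} = \frac{\left(-99\right)^{2} + 5473 \left(- \frac{1}{42276}\right)}{- \frac{103}{4} + 19513} = \frac{9801 - \frac{421}{3252}}{\frac{77949}{4}} = \frac{31872431}{3252} \cdot \frac{4}{77949} = \frac{31872431}{63372537}$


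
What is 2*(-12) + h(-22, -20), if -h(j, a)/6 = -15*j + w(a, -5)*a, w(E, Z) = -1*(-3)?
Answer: -1644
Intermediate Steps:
w(E, Z) = 3
h(j, a) = -18*a + 90*j (h(j, a) = -6*(-15*j + 3*a) = -18*a + 90*j)
2*(-12) + h(-22, -20) = 2*(-12) + (-18*(-20) + 90*(-22)) = -24 + (360 - 1980) = -24 - 1620 = -1644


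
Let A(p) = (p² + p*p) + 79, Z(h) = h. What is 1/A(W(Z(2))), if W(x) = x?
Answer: 1/87 ≈ 0.011494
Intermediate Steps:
A(p) = 79 + 2*p² (A(p) = (p² + p²) + 79 = 2*p² + 79 = 79 + 2*p²)
1/A(W(Z(2))) = 1/(79 + 2*2²) = 1/(79 + 2*4) = 1/(79 + 8) = 1/87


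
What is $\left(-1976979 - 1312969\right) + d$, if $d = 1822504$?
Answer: $-1467444$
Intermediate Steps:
$\left(-1976979 - 1312969\right) + d = \left(-1976979 - 1312969\right) + 1822504 = -3289948 + 1822504 = -1467444$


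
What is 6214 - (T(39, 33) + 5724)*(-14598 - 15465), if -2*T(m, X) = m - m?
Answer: 172086826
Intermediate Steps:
T(m, X) = 0 (T(m, X) = -(m - m)/2 = -½*0 = 0)
6214 - (T(39, 33) + 5724)*(-14598 - 15465) = 6214 - (0 + 5724)*(-14598 - 15465) = 6214 - 5724*(-30063) = 6214 - 1*(-172080612) = 6214 + 172080612 = 172086826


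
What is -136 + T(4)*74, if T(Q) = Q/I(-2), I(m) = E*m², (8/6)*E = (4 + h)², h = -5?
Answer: -112/3 ≈ -37.333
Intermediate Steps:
E = ¾ (E = 3*(4 - 5)²/4 = (¾)*(-1)² = (¾)*1 = ¾ ≈ 0.75000)
I(m) = 3*m²/4
T(Q) = Q/3 (T(Q) = Q/(((¾)*(-2)²)) = Q/(((¾)*4)) = Q/3)
-136 + T(4)*74 = -136 + ((⅓)*4)*74 = -136 + (4/3)*74 = -136 + 296/3 = -112/3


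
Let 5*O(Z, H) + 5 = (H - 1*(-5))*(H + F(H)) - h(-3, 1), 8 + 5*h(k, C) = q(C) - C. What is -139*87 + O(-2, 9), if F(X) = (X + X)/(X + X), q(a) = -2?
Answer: -301639/25 ≈ -12066.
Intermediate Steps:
F(X) = 1 (F(X) = (2*X)/((2*X)) = (2*X)*(1/(2*X)) = 1)
h(k, C) = -2 - C/5 (h(k, C) = -8/5 + (-2 - C)/5 = -8/5 + (-2/5 - C/5) = -2 - C/5)
O(Z, H) = -14/25 + (1 + H)*(5 + H)/5 (O(Z, H) = -1 + ((H - 1*(-5))*(H + 1) - (-2 - 1/5*1))/5 = -1 + ((H + 5)*(1 + H) - (-2 - 1/5))/5 = -1 + ((5 + H)*(1 + H) - 1*(-11/5))/5 = -1 + ((1 + H)*(5 + H) + 11/5)/5 = -1 + (11/5 + (1 + H)*(5 + H))/5 = -1 + (11/25 + (1 + H)*(5 + H)/5) = -14/25 + (1 + H)*(5 + H)/5)
-139*87 + O(-2, 9) = -139*87 + (11/25 + (1/5)*9**2 + (6/5)*9) = -12093 + (11/25 + (1/5)*81 + 54/5) = -12093 + (11/25 + 81/5 + 54/5) = -12093 + 686/25 = -301639/25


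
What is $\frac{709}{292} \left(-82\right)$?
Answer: $- \frac{29069}{146} \approx -199.1$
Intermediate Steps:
$\frac{709}{292} \left(-82\right) = - \frac{29069}{146}$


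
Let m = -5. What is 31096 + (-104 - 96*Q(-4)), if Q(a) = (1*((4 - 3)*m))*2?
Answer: 31952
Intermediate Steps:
Q(a) = -10 (Q(a) = (1*((4 - 3)*(-5)))*2 = (1*(1*(-5)))*2 = (1*(-5))*2 = -5*2 = -10)
31096 + (-104 - 96*Q(-4)) = 31096 + (-104 - 96*(-10)) = 31096 + (-104 + 960) = 31096 + 856 = 31952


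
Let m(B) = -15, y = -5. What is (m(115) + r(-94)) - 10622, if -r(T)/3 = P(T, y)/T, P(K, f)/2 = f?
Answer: -499954/47 ≈ -10637.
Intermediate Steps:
P(K, f) = 2*f
r(T) = 30/T (r(T) = -3*2*(-5)/T = -(-30)/T = 30/T)
(m(115) + r(-94)) - 10622 = (-15 + 30/(-94)) - 10622 = (-15 + 30*(-1/94)) - 10622 = (-15 - 15/47) - 10622 = -720/47 - 10622 = -499954/47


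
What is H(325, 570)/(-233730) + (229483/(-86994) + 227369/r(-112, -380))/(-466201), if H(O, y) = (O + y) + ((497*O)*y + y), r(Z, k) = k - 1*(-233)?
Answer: -2963533272972263/7523265956787 ≈ -393.92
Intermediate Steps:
r(Z, k) = 233 + k (r(Z, k) = k + 233 = 233 + k)
H(O, y) = O + 2*y + 497*O*y (H(O, y) = (O + y) + (497*O*y + y) = (O + y) + (y + 497*O*y) = O + 2*y + 497*O*y)
H(325, 570)/(-233730) + (229483/(-86994) + 227369/r(-112, -380))/(-466201) = (325 + 2*570 + 497*325*570)/(-233730) + (229483/(-86994) + 227369/(233 - 380))/(-466201) = (325 + 1140 + 92069250)*(-1/233730) + (229483*(-1/86994) + 227369/(-147))*(-1/466201) = 92070715*(-1/233730) + (-229483/86994 + 227369*(-1/147))*(-1/466201) = -18414143/46746 + (-229483/86994 - 227369/147)*(-1/466201) = -18414143/46746 - 6604490929/4262706*(-1/466201) = -18414143/46746 + 6604490929/1987277799906 = -2963533272972263/7523265956787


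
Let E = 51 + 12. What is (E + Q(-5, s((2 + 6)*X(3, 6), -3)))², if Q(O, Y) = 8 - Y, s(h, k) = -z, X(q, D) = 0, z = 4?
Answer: 5625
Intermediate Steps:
s(h, k) = -4 (s(h, k) = -1*4 = -4)
E = 63
(E + Q(-5, s((2 + 6)*X(3, 6), -3)))² = (63 + (8 - 1*(-4)))² = (63 + (8 + 4))² = (63 + 12)² = 75² = 5625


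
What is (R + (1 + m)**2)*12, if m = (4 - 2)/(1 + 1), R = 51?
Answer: 660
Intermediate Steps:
m = 1 (m = 2/2 = 2*(1/2) = 1)
(R + (1 + m)**2)*12 = (51 + (1 + 1)**2)*12 = (51 + 2**2)*12 = (51 + 4)*12 = 55*12 = 660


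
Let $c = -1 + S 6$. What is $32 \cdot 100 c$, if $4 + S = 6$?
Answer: $35200$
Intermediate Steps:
$S = 2$ ($S = -4 + 6 = 2$)
$c = 11$ ($c = -1 + 2 \cdot 6 = -1 + 12 = 11$)
$32 \cdot 100 c = 32 \cdot 100 \cdot 11 = 3200 \cdot 11 = 35200$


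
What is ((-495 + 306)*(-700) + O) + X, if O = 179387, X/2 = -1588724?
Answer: -2865761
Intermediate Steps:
X = -3177448 (X = 2*(-1588724) = -3177448)
((-495 + 306)*(-700) + O) + X = ((-495 + 306)*(-700) + 179387) - 3177448 = (-189*(-700) + 179387) - 3177448 = (132300 + 179387) - 3177448 = 311687 - 3177448 = -2865761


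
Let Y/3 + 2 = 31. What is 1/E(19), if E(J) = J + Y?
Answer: 1/106 ≈ 0.0094340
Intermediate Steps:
Y = 87 (Y = -6 + 3*31 = -6 + 93 = 87)
E(J) = 87 + J (E(J) = J + 87 = 87 + J)
1/E(19) = 1/(87 + 19) = 1/106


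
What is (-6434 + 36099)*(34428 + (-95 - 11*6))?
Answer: 1016530555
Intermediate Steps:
(-6434 + 36099)*(34428 + (-95 - 11*6)) = 29665*(34428 + (-95 - 66)) = 29665*(34428 - 161) = 29665*34267 = 1016530555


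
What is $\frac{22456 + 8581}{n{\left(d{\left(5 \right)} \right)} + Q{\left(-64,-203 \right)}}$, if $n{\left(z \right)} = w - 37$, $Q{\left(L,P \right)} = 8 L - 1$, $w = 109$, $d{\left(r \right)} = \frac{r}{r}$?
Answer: $- \frac{31037}{441} \approx -70.379$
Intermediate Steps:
$d{\left(r \right)} = 1$
$Q{\left(L,P \right)} = -1 + 8 L$
$n{\left(z \right)} = 72$ ($n{\left(z \right)} = 109 - 37 = 72$)
$\frac{22456 + 8581}{n{\left(d{\left(5 \right)} \right)} + Q{\left(-64,-203 \right)}} = \frac{22456 + 8581}{72 + \left(-1 + 8 \left(-64\right)\right)} = \frac{31037}{72 - 513} = \frac{31037}{-441} = 31037 \left(- \frac{1}{441}\right) = - \frac{31037}{441}$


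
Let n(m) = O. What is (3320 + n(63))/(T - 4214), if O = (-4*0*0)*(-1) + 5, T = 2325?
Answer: -3325/1889 ≈ -1.7602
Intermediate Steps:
O = 5 (O = (0*0)*(-1) + 5 = 0*(-1) + 5 = 0 + 5 = 5)
n(m) = 5
(3320 + n(63))/(T - 4214) = (3320 + 5)/(2325 - 4214) = 3325/(-1889) = 3325*(-1/1889) = -3325/1889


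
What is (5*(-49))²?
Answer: 60025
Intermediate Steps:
(5*(-49))² = (-245)² = 60025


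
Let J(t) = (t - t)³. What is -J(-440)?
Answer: 0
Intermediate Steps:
J(t) = 0 (J(t) = 0³ = 0)
-J(-440) = -1*0 = 0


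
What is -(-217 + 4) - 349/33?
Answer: 6680/33 ≈ 202.42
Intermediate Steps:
-(-217 + 4) - 349/33 = -1*(-213) - 349*1/33 = 213 - 349/33 = 6680/33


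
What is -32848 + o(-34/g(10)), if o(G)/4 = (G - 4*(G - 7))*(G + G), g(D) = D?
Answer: -847176/25 ≈ -33887.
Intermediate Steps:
o(G) = 8*G*(28 - 3*G) (o(G) = 4*((G - 4*(G - 7))*(G + G)) = 4*((G - 4*(-7 + G))*(2*G)) = 4*((G + (28 - 4*G))*(2*G)) = 4*((28 - 3*G)*(2*G)) = 4*(2*G*(28 - 3*G)) = 8*G*(28 - 3*G))
-32848 + o(-34/g(10)) = -32848 + 8*(-34/10)*(28 - (-102)/10) = -32848 + 8*(-34*1/10)*(28 - (-102)/10) = -32848 + 8*(-17/5)*(28 - 3*(-17/5)) = -32848 + 8*(-17/5)*(28 + 51/5) = -32848 + 8*(-17/5)*(191/5) = -32848 - 25976/25 = -847176/25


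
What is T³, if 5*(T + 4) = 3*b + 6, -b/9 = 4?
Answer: -1815848/125 ≈ -14527.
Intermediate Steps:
b = -36 (b = -9*4 = -36)
T = -122/5 (T = -4 + (3*(-36) + 6)/5 = -4 + (-108 + 6)/5 = -4 + (⅕)*(-102) = -4 - 102/5 = -122/5 ≈ -24.400)
T³ = (-122/5)³ = -1815848/125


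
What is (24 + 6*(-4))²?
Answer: 0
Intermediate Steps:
(24 + 6*(-4))² = (24 - 24)² = 0² = 0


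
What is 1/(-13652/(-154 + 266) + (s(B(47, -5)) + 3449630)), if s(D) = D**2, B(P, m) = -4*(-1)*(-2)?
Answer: 28/96588019 ≈ 2.8989e-7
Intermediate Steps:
B(P, m) = -8 (B(P, m) = 4*(-2) = -8)
1/(-13652/(-154 + 266) + (s(B(47, -5)) + 3449630)) = 1/(-13652/(-154 + 266) + ((-8)**2 + 3449630)) = 1/(-13652/112 + (64 + 3449630)) = 1/((1/112)*(-13652) + 3449694) = 1/(-3413/28 + 3449694) = 1/(96588019/28) = 28/96588019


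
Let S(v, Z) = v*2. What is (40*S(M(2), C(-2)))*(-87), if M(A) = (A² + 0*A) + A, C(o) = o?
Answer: -41760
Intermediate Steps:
M(A) = A + A² (M(A) = (A² + 0) + A = A² + A = A + A²)
S(v, Z) = 2*v
(40*S(M(2), C(-2)))*(-87) = (40*(2*(2*(1 + 2))))*(-87) = (40*(2*(2*3)))*(-87) = (40*(2*6))*(-87) = (40*12)*(-87) = 480*(-87) = -41760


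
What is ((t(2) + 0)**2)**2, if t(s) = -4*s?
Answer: 4096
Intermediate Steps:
((t(2) + 0)**2)**2 = ((-4*2 + 0)**2)**2 = ((-8 + 0)**2)**2 = ((-8)**2)**2 = 64**2 = 4096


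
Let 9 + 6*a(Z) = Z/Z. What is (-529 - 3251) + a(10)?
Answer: -11344/3 ≈ -3781.3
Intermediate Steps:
a(Z) = -4/3 (a(Z) = -3/2 + (Z/Z)/6 = -3/2 + (1/6)*1 = -3/2 + 1/6 = -4/3)
(-529 - 3251) + a(10) = (-529 - 3251) - 4/3 = -3780 - 4/3 = -11344/3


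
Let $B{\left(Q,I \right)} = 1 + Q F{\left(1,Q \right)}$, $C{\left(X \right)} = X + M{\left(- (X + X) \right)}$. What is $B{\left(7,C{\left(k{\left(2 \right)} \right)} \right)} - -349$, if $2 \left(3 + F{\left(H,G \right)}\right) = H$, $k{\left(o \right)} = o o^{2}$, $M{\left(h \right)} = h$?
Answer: $\frac{665}{2} \approx 332.5$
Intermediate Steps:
$k{\left(o \right)} = o^{3}$
$F{\left(H,G \right)} = -3 + \frac{H}{2}$
$C{\left(X \right)} = - X$ ($C{\left(X \right)} = X - \left(X + X\right) = X - 2 X = - X$)
$B{\left(Q,I \right)} = 1 - \frac{5 Q}{2}$ ($B{\left(Q,I \right)} = 1 + Q \left(-3 + \frac{1}{2} \cdot 1\right) = 1 + Q \left(-3 + \frac{1}{2}\right) = 1 + Q \left(- \frac{5}{2}\right) = 1 - \frac{5 Q}{2}$)
$B{\left(7,C{\left(k{\left(2 \right)} \right)} \right)} - -349 = \left(1 - \frac{35}{2}\right) - -349 = \left(1 - \frac{35}{2}\right) + 349 = - \frac{33}{2} + 349 = \frac{665}{2}$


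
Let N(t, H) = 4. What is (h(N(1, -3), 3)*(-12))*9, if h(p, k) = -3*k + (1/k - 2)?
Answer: 1152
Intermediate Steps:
h(p, k) = -2 + 1/k - 3*k (h(p, k) = -3*k + (-2 + 1/k) = -2 + 1/k - 3*k)
(h(N(1, -3), 3)*(-12))*9 = ((-2 + 1/3 - 3*3)*(-12))*9 = ((-2 + ⅓ - 9)*(-12))*9 = -32/3*(-12)*9 = 128*9 = 1152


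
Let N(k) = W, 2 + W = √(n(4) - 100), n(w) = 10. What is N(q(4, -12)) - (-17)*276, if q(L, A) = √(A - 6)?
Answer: 4690 + 3*I*√10 ≈ 4690.0 + 9.4868*I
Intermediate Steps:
q(L, A) = √(-6 + A)
W = -2 + 3*I*√10 (W = -2 + √(10 - 100) = -2 + √(-90) = -2 + 3*I*√10 ≈ -2.0 + 9.4868*I)
N(k) = -2 + 3*I*√10
N(q(4, -12)) - (-17)*276 = (-2 + 3*I*√10) - (-17)*276 = (-2 + 3*I*√10) - 1*(-4692) = (-2 + 3*I*√10) + 4692 = 4690 + 3*I*√10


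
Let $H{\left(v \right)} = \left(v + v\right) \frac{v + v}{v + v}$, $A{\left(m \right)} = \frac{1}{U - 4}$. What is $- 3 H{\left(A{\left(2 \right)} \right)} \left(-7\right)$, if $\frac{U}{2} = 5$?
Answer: $7$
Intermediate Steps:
$U = 10$ ($U = 2 \cdot 5 = 10$)
$A{\left(m \right)} = \frac{1}{6}$ ($A{\left(m \right)} = \frac{1}{10 - 4} = \frac{1}{6}$)
$H{\left(v \right)} = 2 v$ ($H{\left(v \right)} = 2 v \frac{2 v}{2 v} = 2 v 2 v \frac{1}{2 v} = 2 v 1 = 2 v$)
$- 3 H{\left(A{\left(2 \right)} \right)} \left(-7\right) = - 3 \cdot 2 \cdot \frac{1}{6} \left(-7\right) = \left(-3\right) \frac{1}{3} \left(-7\right) = \left(-1\right) \left(-7\right) = 7$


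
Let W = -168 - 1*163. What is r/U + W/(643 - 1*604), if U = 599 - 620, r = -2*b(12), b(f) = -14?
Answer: -383/39 ≈ -9.8205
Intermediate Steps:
r = 28 (r = -2*(-14) = 28)
W = -331 (W = -168 - 163 = -331)
U = -21
r/U + W/(643 - 1*604) = 28/(-21) - 331/(643 - 1*604) = 28*(-1/21) - 331/(643 - 604) = -4/3 - 331/39 = -383/39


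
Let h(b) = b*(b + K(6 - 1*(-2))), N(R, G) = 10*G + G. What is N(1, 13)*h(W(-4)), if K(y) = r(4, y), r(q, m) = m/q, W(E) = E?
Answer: 1144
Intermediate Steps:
N(R, G) = 11*G
K(y) = y/4
h(b) = b*(2 + b) (h(b) = b*(b + (6 - 1*(-2))/4) = b*(b + (6 + 2)/4) = b*(b + (¼)*8) = b*(b + 2) = b*(2 + b))
N(1, 13)*h(W(-4)) = (11*13)*(-4*(2 - 4)) = 143*(-4*(-2)) = 143*8 = 1144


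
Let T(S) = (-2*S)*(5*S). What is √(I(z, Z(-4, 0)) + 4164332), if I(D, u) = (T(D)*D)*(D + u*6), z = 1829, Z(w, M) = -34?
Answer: I*√99424739906918 ≈ 9.9712e+6*I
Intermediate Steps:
T(S) = -10*S²
I(D, u) = -10*D³*(D + 6*u) (I(D, u) = ((-10*D²)*D)*(D + u*6) = (-10*D³)*(D + 6*u) = -10*D³*(D + 6*u))
√(I(z, Z(-4, 0)) + 4164332) = √(10*1829³*(-1*1829 - 6*(-34)) + 4164332) = √(10*6118445789*(-1829 + 204) + 4164332) = √(10*6118445789*(-1625) + 4164332) = √(-99424744071250 + 4164332) = √(-99424739906918) = I*√99424739906918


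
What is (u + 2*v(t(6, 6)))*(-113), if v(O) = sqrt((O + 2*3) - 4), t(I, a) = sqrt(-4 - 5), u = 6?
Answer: -678 - 226*sqrt(2 + 3*I) ≈ -1056.4 - 202.49*I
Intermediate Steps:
t(I, a) = 3*I (t(I, a) = sqrt(-9) = 3*I)
v(O) = sqrt(2 + O) (v(O) = sqrt((O + 6) - 4) = sqrt((6 + O) - 4) = sqrt(2 + O))
(u + 2*v(t(6, 6)))*(-113) = (6 + 2*sqrt(2 + 3*I))*(-113) = -678 - 226*sqrt(2 + 3*I)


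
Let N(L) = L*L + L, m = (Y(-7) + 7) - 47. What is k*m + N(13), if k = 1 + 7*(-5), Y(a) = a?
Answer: 1780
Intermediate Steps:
k = -34 (k = 1 - 35 = -34)
m = -47 (m = (-7 + 7) - 47 = 0 - 47 = -47)
N(L) = L + L² (N(L) = L² + L = L + L²)
k*m + N(13) = -34*(-47) + 13*(1 + 13) = 1598 + 13*14 = 1598 + 182 = 1780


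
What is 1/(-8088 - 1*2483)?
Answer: -1/10571 ≈ -9.4598e-5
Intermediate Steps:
1/(-8088 - 1*2483) = 1/(-8088 - 2483) = 1/(-10571) = -1/10571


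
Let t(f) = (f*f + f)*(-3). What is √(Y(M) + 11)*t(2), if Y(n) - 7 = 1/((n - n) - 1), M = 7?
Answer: -18*√17 ≈ -74.216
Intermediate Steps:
t(f) = -3*f - 3*f² (t(f) = (f² + f)*(-3) = (f + f²)*(-3) = -3*f - 3*f²)
Y(n) = 6 (Y(n) = 7 + 1/((n - n) - 1) = 7 + 1/(0 - 1) = 7 + 1/(-1) = 7 - 1 = 6)
√(Y(M) + 11)*t(2) = √(6 + 11)*(-3*2*(1 + 2)) = √17*(-3*2*3) = √17*(-18) = -18*√17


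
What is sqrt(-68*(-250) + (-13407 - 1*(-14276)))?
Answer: sqrt(17869) ≈ 133.68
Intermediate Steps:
sqrt(-68*(-250) + (-13407 - 1*(-14276))) = sqrt(17000 + (-13407 + 14276)) = sqrt(17000 + 869) = sqrt(17869)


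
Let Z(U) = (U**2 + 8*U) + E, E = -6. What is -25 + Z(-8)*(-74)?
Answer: 419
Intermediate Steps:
Z(U) = -6 + U**2 + 8*U (Z(U) = (U**2 + 8*U) - 6 = -6 + U**2 + 8*U)
-25 + Z(-8)*(-74) = -25 + (-6 + (-8)**2 + 8*(-8))*(-74) = -25 + (-6 + 64 - 64)*(-74) = -25 - 6*(-74) = -25 + 444 = 419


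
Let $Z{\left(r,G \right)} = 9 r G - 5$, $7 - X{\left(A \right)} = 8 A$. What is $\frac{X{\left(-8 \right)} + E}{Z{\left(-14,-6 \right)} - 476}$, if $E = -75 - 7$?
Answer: $- \frac{1}{25} \approx -0.04$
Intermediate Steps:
$E = -82$ ($E = -75 - 7 = -82$)
$X{\left(A \right)} = 7 - 8 A$
$Z{\left(r,G \right)} = -5 + 9 G r$ ($Z{\left(r,G \right)} = 9 G r - 5 = -5 + 9 G r$)
$\frac{X{\left(-8 \right)} + E}{Z{\left(-14,-6 \right)} - 476} = \frac{\left(7 - -64\right) - 82}{\left(-5 + 9 \left(-6\right) \left(-14\right)\right) - 476} = \frac{\left(7 + 64\right) - 82}{\left(-5 + 756\right) - 476} = \frac{71 - 82}{751 - 476} = - \frac{11}{275} = \left(-11\right) \frac{1}{275} = - \frac{1}{25}$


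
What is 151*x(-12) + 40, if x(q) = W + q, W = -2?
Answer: -2074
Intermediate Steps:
x(q) = -2 + q
151*x(-12) + 40 = 151*(-2 - 12) + 40 = 151*(-14) + 40 = -2114 + 40 = -2074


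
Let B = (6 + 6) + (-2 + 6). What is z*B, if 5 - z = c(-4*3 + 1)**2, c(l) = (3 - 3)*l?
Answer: 80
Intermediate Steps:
c(l) = 0 (c(l) = 0*l = 0)
B = 16 (B = 12 + 4 = 16)
z = 5 (z = 5 - 1*0**2 = 5 - 1*0 = 5 + 0 = 5)
z*B = 5*16 = 80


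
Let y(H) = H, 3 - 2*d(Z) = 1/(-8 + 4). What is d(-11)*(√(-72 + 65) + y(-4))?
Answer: -13/2 + 13*I*√7/8 ≈ -6.5 + 4.2993*I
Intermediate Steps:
d(Z) = 13/8 (d(Z) = 3/2 - 1/(2*(-8 + 4)) = 3/2 - ½/(-4) = 3/2 - ½*(-¼) = 3/2 + ⅛ = 13/8)
d(-11)*(√(-72 + 65) + y(-4)) = 13*(√(-72 + 65) - 4)/8 = 13*(√(-7) - 4)/8 = 13*(I*√7 - 4)/8 = 13*(-4 + I*√7)/8 = -13/2 + 13*I*√7/8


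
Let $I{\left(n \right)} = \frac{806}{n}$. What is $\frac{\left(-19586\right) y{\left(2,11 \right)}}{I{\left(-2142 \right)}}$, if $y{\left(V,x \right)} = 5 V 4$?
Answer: $\frac{839064240}{403} \approx 2.082 \cdot 10^{6}$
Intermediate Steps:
$y{\left(V,x \right)} = 20 V$
$\frac{\left(-19586\right) y{\left(2,11 \right)}}{I{\left(-2142 \right)}} = \frac{\left(-19586\right) 20 \cdot 2}{806 \frac{1}{-2142}} = \frac{\left(-19586\right) 40}{806 \left(- \frac{1}{2142}\right)} = - \frac{783440}{- \frac{403}{1071}} = \left(-783440\right) \left(- \frac{1071}{403}\right) = \frac{839064240}{403}$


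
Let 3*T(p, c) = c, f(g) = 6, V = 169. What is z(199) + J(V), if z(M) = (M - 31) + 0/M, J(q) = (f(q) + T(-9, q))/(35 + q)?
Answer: 6059/36 ≈ 168.31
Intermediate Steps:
T(p, c) = c/3
J(q) = (6 + q/3)/(35 + q)
z(M) = -31 + M (z(M) = (-31 + M) + 0 = -31 + M)
z(199) + J(V) = (-31 + 199) + (18 + 169)/(3*(35 + 169)) = 168 + (1/3)*187/204 = 168 + (1/3)*(1/204)*187 = 168 + 11/36 = 6059/36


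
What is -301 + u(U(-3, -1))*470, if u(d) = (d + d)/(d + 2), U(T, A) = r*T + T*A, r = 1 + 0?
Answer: -301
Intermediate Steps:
r = 1
U(T, A) = T + A*T (U(T, A) = 1*T + T*A = T + A*T)
u(d) = 2*d/(2 + d) (u(d) = (2*d)/(2 + d) = 2*d/(2 + d))
-301 + u(U(-3, -1))*470 = -301 + (2*(-3*(1 - 1))/(2 - 3*(1 - 1)))*470 = -301 + (2*(-3*0)/(2 - 3*0))*470 = -301 + (2*0/(2 + 0))*470 = -301 + (2*0/2)*470 = -301 + (2*0*(½))*470 = -301 + 0*470 = -301 + 0 = -301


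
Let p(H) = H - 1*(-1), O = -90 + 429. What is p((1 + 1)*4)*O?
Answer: 3051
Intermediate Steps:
O = 339
p(H) = 1 + H (p(H) = H + 1 = 1 + H)
p((1 + 1)*4)*O = (1 + (1 + 1)*4)*339 = (1 + 2*4)*339 = (1 + 8)*339 = 9*339 = 3051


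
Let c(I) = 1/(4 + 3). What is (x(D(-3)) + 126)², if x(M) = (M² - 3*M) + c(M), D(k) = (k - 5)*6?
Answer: 324684361/49 ≈ 6.6262e+6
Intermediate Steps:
D(k) = -30 + 6*k (D(k) = (-5 + k)*6 = -30 + 6*k)
c(I) = ⅐ (c(I) = 1/7 = ⅐)
x(M) = ⅐ + M² - 3*M (x(M) = (M² - 3*M) + ⅐ = ⅐ + M² - 3*M)
(x(D(-3)) + 126)² = ((⅐ + (-30 + 6*(-3))² - 3*(-30 + 6*(-3))) + 126)² = ((⅐ + (-30 - 18)² - 3*(-30 - 18)) + 126)² = ((⅐ + (-48)² - 3*(-48)) + 126)² = ((⅐ + 2304 + 144) + 126)² = (17137/7 + 126)² = (18019/7)² = 324684361/49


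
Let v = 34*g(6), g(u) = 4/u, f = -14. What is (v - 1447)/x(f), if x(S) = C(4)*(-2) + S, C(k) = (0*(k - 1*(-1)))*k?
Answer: 4273/42 ≈ 101.74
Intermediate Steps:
C(k) = 0 (C(k) = (0*(k + 1))*k = (0*(1 + k))*k = 0*k = 0)
v = 68/3 (v = 34*(4/6) = 34*(4*(1/6)) = 34*(2/3) = 68/3 ≈ 22.667)
x(S) = S (x(S) = 0*(-2) + S = 0 + S = S)
(v - 1447)/x(f) = (68/3 - 1447)/(-14) = -4273/3*(-1/14) = 4273/42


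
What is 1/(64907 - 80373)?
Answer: -1/15466 ≈ -6.4658e-5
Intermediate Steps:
1/(64907 - 80373) = 1/(-15466) = -1/15466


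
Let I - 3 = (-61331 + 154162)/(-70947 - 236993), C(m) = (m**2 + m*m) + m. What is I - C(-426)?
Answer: -111635425451/307940 ≈ -3.6252e+5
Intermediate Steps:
C(m) = m + 2*m**2 (C(m) = (m**2 + m**2) + m = 2*m**2 + m = m + 2*m**2)
I = 830989/307940 (I = 3 + (-61331 + 154162)/(-70947 - 236993) = 3 + 92831/(-307940) = 3 + 92831*(-1/307940) = 3 - 92831/307940 = 830989/307940 ≈ 2.6985)
I - C(-426) = 830989/307940 - (-426)*(1 + 2*(-426)) = 830989/307940 - (-426)*(1 - 852) = 830989/307940 - (-426)*(-851) = 830989/307940 - 1*362526 = 830989/307940 - 362526 = -111635425451/307940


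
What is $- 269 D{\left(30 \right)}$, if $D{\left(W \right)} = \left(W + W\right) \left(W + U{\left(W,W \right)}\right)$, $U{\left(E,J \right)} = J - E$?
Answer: $-484200$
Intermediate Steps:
$D{\left(W \right)} = 2 W^{2}$ ($D{\left(W \right)} = \left(W + W\right) \left(W + \left(W - W\right)\right) = 2 W \left(W + 0\right) = 2 W W = 2 W^{2}$)
$- 269 D{\left(30 \right)} = - 269 \cdot 2 \cdot 30^{2} = - 269 \cdot 2 \cdot 900 = \left(-269\right) 1800 = -484200$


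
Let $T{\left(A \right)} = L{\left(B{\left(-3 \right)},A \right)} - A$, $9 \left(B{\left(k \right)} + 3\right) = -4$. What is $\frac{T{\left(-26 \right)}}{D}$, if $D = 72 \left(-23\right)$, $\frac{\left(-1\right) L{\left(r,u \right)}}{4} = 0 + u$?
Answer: $- \frac{65}{828} \approx -0.078502$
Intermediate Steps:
$B{\left(k \right)} = - \frac{31}{9}$ ($B{\left(k \right)} = -3 + \frac{1}{9} \left(-4\right) = -3 - \frac{4}{9} = - \frac{31}{9}$)
$L{\left(r,u \right)} = - 4 u$ ($L{\left(r,u \right)} = - 4 \left(0 + u\right) = - 4 u$)
$T{\left(A \right)} = - 5 A$ ($T{\left(A \right)} = - 4 A - A = - 5 A$)
$D = -1656$
$\frac{T{\left(-26 \right)}}{D} = \frac{\left(-5\right) \left(-26\right)}{-1656} = 130 \left(- \frac{1}{1656}\right) = - \frac{65}{828}$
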